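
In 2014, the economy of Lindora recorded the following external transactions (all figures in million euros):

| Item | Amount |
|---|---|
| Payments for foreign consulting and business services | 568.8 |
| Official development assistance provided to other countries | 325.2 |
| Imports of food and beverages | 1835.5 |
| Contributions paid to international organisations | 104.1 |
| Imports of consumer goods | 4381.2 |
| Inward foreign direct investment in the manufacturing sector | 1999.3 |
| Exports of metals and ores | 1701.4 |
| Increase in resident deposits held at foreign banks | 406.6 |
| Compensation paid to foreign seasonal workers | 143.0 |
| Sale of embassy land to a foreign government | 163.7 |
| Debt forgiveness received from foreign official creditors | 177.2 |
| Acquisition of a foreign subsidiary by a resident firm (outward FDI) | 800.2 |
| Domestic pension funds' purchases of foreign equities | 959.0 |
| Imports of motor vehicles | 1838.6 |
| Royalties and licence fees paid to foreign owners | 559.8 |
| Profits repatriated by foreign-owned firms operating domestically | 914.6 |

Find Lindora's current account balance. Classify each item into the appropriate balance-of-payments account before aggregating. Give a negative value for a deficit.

-8969.4

Goods: -4381.2 + 1701.4 - 1838.6 - 1835.5 = -6353.9
Services: -568.8 - 559.8 = -1128.6
Primary income: -914.6 - 143.0 = -1057.6
Secondary income: -325.2 - 104.1 = -429.3
Current account = (-6353.9) + (-1128.6) + (-1057.6) + (-429.3) = -8969.4
(Excluded from the current account — financial account: inward foreign direct investment in the manufacturing sector 1999.3, increase in resident deposits held at foreign banks 406.6, acquisition of a foreign subsidiary by a resident firm (outward FDI) 800.2, domestic pension funds' purchases of foreign equities 959.0; capital account: sale of embassy land to a foreign government 163.7, debt forgiveness received from foreign official creditors 177.2.)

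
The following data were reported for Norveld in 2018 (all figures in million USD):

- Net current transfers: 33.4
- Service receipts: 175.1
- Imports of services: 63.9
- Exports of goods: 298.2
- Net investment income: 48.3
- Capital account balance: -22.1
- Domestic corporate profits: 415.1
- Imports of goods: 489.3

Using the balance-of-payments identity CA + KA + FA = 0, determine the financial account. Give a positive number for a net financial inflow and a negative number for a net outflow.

Goods balance = 298.2 - 489.3 = -191.1
Services balance = 175.1 - 63.9 = 111.2
Trade balance (goods + services) = -191.1 + 111.2 = -79.9
Net primary income = 48.3
Net secondary income = 33.4
Current account = -79.9 + 48.3 + 33.4 = 1.8
Financial account = -(1.8 + (-22.1)) = 20.3

20.3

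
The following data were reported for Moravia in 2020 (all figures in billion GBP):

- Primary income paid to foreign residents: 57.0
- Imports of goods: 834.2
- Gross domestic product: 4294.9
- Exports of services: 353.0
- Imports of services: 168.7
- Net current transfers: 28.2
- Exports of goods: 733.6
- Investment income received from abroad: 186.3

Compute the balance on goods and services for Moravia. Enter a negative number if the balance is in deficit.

83.7

Goods balance = 733.6 - 834.2 = -100.6
Services balance = 353.0 - 168.7 = 184.3
Trade balance (goods + services) = -100.6 + 184.3 = 83.7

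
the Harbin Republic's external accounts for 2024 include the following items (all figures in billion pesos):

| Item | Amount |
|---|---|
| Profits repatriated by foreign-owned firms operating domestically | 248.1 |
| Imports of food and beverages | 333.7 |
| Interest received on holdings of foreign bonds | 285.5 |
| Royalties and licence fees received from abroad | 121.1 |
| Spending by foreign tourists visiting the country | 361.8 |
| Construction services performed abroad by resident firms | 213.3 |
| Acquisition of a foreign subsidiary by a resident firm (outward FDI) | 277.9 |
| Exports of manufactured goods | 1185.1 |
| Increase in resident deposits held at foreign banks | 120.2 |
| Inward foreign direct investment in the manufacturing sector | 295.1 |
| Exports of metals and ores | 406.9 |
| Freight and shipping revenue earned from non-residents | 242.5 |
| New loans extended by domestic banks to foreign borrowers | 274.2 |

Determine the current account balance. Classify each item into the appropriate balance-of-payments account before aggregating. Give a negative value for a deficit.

Goods: -333.7 + 406.9 + 1185.1 = 1258.3
Services: 213.3 + 242.5 + 121.1 + 361.8 = 938.7
Primary income: 285.5 - 248.1 = 37.4
Current account = 1258.3 + 938.7 + 37.4 = 2234.4
(Excluded from the current account — financial account: acquisition of a foreign subsidiary by a resident firm (outward FDI) 277.9, increase in resident deposits held at foreign banks 120.2, inward foreign direct investment in the manufacturing sector 295.1, new loans extended by domestic banks to foreign borrowers 274.2.)

2234.4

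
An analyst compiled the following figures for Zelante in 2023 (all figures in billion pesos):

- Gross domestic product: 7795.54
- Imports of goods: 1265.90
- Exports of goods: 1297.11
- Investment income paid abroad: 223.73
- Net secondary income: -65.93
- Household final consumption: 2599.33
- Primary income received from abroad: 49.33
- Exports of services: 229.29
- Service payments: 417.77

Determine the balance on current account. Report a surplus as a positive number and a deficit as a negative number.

Goods balance = 1297.11 - 1265.90 = 31.21
Services balance = 229.29 - 417.77 = -188.48
Trade balance (goods + services) = 31.21 + (-188.48) = -157.27
Net primary income = 49.33 - 223.73 = -174.40
Net secondary income = -65.93
Current account = -157.27 + (-174.40) + (-65.93) = -397.60

-397.60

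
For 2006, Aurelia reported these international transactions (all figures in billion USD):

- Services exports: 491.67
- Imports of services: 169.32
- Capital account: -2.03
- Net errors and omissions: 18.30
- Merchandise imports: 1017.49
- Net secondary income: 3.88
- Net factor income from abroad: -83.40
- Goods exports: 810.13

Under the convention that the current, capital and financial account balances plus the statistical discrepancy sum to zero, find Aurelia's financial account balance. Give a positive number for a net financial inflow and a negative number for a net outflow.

Goods balance = 810.13 - 1017.49 = -207.36
Services balance = 491.67 - 169.32 = 322.35
Trade balance (goods + services) = -207.36 + 322.35 = 114.99
Net primary income = -83.40
Net secondary income = 3.88
Current account = 114.99 + (-83.40) + 3.88 = 35.47
Financial account = -(35.47 + (-2.03) + 18.30) = -51.74

-51.74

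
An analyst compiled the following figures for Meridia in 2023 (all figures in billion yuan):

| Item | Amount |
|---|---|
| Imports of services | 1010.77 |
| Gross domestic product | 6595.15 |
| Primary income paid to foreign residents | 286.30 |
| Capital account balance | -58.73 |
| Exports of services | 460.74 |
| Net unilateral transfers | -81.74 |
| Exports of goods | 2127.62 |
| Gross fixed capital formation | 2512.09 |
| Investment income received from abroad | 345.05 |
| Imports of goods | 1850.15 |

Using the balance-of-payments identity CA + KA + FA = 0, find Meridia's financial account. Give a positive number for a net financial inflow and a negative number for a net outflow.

354.28

Goods balance = 2127.62 - 1850.15 = 277.47
Services balance = 460.74 - 1010.77 = -550.03
Trade balance (goods + services) = 277.47 + (-550.03) = -272.56
Net primary income = 345.05 - 286.30 = 58.75
Net secondary income = -81.74
Current account = -272.56 + 58.75 + (-81.74) = -295.55
Financial account = -(-295.55 + (-58.73)) = 354.28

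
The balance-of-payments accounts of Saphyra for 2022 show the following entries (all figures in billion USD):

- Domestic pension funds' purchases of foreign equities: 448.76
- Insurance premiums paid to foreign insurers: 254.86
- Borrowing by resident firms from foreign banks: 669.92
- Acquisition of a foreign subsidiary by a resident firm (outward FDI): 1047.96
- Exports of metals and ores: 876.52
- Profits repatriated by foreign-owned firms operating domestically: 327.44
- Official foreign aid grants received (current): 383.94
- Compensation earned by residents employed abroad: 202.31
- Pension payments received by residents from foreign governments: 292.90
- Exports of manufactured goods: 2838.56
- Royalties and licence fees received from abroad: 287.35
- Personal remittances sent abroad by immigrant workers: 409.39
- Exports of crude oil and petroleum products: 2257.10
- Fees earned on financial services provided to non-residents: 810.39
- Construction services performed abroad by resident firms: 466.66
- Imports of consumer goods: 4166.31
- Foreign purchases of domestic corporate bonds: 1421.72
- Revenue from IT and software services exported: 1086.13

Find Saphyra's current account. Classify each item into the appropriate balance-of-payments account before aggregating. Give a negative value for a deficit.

Goods: -4166.31 + 2257.10 + 876.52 + 2838.56 = 1805.87
Services: 810.39 + 287.35 + 1086.13 - 254.86 + 466.66 = 2395.67
Primary income: -327.44 + 202.31 = -125.13
Secondary income: 383.94 - 409.39 + 292.90 = 267.45
Current account = 1805.87 + 2395.67 + (-125.13) + 267.45 = 4343.86
(Excluded from the current account — financial account: domestic pension funds' purchases of foreign equities 448.76, borrowing by resident firms from foreign banks 669.92, acquisition of a foreign subsidiary by a resident firm (outward FDI) 1047.96, foreign purchases of domestic corporate bonds 1421.72.)

4343.86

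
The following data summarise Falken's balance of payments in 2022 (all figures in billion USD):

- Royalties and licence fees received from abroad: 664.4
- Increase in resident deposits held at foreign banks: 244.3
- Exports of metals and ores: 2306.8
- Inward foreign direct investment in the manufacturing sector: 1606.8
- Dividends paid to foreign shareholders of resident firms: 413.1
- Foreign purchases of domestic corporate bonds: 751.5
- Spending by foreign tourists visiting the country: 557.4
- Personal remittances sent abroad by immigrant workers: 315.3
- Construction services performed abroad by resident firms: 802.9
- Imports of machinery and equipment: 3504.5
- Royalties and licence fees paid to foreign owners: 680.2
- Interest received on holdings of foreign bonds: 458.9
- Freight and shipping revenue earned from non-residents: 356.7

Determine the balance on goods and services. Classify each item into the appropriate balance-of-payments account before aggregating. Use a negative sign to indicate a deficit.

Goods: -3504.5 + 2306.8 = -1197.7
Services: 664.4 + 802.9 - 680.2 + 356.7 + 557.4 = 1701.2
Trade balance = -1197.7 + 1701.2 = 503.5
(Excluded from the trade balance — financial account: increase in resident deposits held at foreign banks 244.3, inward foreign direct investment in the manufacturing sector 1606.8, foreign purchases of domestic corporate bonds 751.5; primary income: dividends paid to foreign shareholders of resident firms 413.1, interest received on holdings of foreign bonds 458.9; secondary income: personal remittances sent abroad by immigrant workers 315.3.)

503.5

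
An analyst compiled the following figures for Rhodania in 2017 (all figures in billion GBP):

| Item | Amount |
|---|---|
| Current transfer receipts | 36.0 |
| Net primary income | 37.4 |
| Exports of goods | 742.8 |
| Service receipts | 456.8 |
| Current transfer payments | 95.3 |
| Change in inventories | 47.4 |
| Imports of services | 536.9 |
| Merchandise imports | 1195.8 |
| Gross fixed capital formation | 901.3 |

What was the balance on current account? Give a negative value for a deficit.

-555.0

Goods balance = 742.8 - 1195.8 = -453.0
Services balance = 456.8 - 536.9 = -80.1
Trade balance (goods + services) = -453.0 + (-80.1) = -533.1
Net primary income = 37.4
Net secondary income = 36.0 - 95.3 = -59.3
Current account = -533.1 + 37.4 + (-59.3) = -555.0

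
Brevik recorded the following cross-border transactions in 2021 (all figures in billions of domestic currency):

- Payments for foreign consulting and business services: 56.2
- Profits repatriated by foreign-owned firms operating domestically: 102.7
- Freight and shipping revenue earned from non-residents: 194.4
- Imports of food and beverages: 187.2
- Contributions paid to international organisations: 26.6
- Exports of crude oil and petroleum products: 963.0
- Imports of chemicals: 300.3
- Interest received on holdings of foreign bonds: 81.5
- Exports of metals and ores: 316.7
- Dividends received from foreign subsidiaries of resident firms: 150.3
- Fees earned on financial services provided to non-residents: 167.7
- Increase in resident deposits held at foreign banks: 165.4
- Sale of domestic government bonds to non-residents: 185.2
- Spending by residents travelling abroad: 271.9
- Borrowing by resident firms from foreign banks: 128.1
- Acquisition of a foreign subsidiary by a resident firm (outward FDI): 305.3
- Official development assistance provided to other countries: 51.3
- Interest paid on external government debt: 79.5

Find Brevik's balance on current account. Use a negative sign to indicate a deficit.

Goods: 963.0 - 300.3 + 316.7 - 187.2 = 792.2
Services: -271.9 + 194.4 + 167.7 - 56.2 = 34.0
Primary income: 150.3 - 102.7 - 79.5 + 81.5 = 49.6
Secondary income: -51.3 - 26.6 = -77.9
Current account = 792.2 + 34.0 + 49.6 + (-77.9) = 797.9
(Excluded from the current account — financial account: increase in resident deposits held at foreign banks 165.4, sale of domestic government bonds to non-residents 185.2, borrowing by resident firms from foreign banks 128.1, acquisition of a foreign subsidiary by a resident firm (outward FDI) 305.3.)

797.9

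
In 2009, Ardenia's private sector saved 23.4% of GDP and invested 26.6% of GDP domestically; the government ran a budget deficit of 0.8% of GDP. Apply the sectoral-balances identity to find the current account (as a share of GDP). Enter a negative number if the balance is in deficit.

-4.0

By the sectoral-balances identity, CA = (S_private - I) + (T - G).
Private balance = 23.4 - 26.6 = -3.2
Government balance (T - G) = -0.8
CA = -3.2 + (-0.8) = -4.0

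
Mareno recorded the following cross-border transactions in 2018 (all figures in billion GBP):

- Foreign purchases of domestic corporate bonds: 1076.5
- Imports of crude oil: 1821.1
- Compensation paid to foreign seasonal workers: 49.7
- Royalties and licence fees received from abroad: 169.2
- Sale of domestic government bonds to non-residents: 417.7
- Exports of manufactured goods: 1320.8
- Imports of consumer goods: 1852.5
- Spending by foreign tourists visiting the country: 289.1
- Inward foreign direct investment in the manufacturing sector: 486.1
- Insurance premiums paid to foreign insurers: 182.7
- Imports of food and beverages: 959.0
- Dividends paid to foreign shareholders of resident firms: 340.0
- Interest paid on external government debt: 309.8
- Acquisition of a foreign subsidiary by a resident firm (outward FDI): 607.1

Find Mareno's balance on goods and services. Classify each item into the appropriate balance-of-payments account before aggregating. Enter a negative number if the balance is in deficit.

-3036.2

Goods: -1821.1 - 1852.5 - 959.0 + 1320.8 = -3311.8
Services: 169.2 - 182.7 + 289.1 = 275.6
Trade balance = -3311.8 + 275.6 = -3036.2
(Excluded from the trade balance — financial account: foreign purchases of domestic corporate bonds 1076.5, sale of domestic government bonds to non-residents 417.7, inward foreign direct investment in the manufacturing sector 486.1, acquisition of a foreign subsidiary by a resident firm (outward FDI) 607.1; primary income: compensation paid to foreign seasonal workers 49.7, dividends paid to foreign shareholders of resident firms 340.0, interest paid on external government debt 309.8.)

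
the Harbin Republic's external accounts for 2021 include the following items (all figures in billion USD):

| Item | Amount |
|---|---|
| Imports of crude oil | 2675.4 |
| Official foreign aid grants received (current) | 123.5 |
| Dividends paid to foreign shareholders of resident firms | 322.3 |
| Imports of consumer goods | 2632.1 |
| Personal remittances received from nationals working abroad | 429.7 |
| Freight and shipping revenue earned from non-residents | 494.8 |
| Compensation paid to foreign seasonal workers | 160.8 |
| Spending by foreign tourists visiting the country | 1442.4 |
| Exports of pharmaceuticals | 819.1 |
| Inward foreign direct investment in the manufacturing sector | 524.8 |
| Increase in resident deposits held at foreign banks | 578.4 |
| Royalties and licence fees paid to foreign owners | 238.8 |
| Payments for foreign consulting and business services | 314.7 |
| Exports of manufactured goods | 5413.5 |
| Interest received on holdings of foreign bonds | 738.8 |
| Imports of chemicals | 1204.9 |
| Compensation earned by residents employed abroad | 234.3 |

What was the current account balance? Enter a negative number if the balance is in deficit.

Goods: -2632.1 - 1204.9 + 819.1 - 2675.4 + 5413.5 = -279.8
Services: -238.8 + 494.8 - 314.7 + 1442.4 = 1383.7
Primary income: 234.3 - 160.8 + 738.8 - 322.3 = 490.0
Secondary income: 123.5 + 429.7 = 553.2
Current account = (-279.8) + 1383.7 + 490.0 + 553.2 = 2147.1
(Excluded from the current account — financial account: inward foreign direct investment in the manufacturing sector 524.8, increase in resident deposits held at foreign banks 578.4.)

2147.1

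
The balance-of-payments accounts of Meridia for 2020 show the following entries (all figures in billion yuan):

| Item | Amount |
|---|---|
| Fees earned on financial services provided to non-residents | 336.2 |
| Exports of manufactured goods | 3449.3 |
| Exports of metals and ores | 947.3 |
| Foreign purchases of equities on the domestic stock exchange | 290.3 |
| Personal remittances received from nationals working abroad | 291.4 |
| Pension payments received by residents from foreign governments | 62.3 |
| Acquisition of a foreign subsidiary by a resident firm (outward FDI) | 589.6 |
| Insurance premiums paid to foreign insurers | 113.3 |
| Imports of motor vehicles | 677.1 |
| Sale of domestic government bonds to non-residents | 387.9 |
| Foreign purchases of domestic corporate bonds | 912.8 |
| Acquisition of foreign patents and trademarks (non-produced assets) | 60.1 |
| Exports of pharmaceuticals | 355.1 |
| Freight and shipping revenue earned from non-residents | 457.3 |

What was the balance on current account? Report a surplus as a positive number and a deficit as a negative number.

5108.5

Goods: 3449.3 + 947.3 + 355.1 - 677.1 = 4074.6
Services: 457.3 + 336.2 - 113.3 = 680.2
Secondary income: 62.3 + 291.4 = 353.7
Current account = 4074.6 + 680.2 + 353.7 = 5108.5
(Excluded from the current account — financial account: foreign purchases of equities on the domestic stock exchange 290.3, acquisition of a foreign subsidiary by a resident firm (outward FDI) 589.6, sale of domestic government bonds to non-residents 387.9, foreign purchases of domestic corporate bonds 912.8; capital account: acquisition of foreign patents and trademarks (non-produced assets) 60.1.)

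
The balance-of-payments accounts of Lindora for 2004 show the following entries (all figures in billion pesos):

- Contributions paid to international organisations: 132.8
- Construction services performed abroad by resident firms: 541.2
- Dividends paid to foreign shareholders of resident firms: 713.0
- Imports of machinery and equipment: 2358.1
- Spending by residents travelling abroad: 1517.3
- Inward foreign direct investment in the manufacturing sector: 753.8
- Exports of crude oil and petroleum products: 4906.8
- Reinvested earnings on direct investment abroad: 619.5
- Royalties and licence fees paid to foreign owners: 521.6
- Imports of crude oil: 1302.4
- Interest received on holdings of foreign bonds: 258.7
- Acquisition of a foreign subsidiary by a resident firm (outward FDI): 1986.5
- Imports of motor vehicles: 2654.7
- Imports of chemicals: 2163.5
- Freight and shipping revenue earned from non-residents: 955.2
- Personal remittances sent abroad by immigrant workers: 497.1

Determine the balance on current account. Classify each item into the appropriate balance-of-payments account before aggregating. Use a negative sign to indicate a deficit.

-4579.1

Goods: -1302.4 - 2163.5 - 2654.7 - 2358.1 + 4906.8 = -3571.9
Services: -521.6 - 1517.3 + 541.2 + 955.2 = -542.5
Primary income: 619.5 - 713.0 + 258.7 = 165.2
Secondary income: -497.1 - 132.8 = -629.9
Current account = (-3571.9) + (-542.5) + 165.2 + (-629.9) = -4579.1
(Excluded from the current account — financial account: inward foreign direct investment in the manufacturing sector 753.8, acquisition of a foreign subsidiary by a resident firm (outward FDI) 1986.5.)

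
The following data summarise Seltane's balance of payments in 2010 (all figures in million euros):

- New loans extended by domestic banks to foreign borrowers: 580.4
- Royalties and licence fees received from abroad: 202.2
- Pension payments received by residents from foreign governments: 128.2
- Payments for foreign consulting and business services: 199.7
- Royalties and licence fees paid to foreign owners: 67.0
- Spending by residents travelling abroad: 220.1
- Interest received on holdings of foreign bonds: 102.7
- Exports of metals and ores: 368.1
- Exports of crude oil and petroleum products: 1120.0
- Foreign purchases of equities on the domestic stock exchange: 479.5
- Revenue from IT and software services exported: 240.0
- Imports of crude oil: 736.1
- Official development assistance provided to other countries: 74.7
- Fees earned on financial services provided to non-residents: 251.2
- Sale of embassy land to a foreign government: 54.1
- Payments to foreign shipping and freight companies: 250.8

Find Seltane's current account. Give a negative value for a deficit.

864.0

Goods: 1120.0 + 368.1 - 736.1 = 752.0
Services: -199.7 - 220.1 - 67.0 + 202.2 + 240.0 - 250.8 + 251.2 = -44.2
Primary income: 102.7
Secondary income: -74.7 + 128.2 = 53.5
Current account = 752.0 + (-44.2) + 102.7 + 53.5 = 864.0
(Excluded from the current account — financial account: new loans extended by domestic banks to foreign borrowers 580.4, foreign purchases of equities on the domestic stock exchange 479.5; capital account: sale of embassy land to a foreign government 54.1.)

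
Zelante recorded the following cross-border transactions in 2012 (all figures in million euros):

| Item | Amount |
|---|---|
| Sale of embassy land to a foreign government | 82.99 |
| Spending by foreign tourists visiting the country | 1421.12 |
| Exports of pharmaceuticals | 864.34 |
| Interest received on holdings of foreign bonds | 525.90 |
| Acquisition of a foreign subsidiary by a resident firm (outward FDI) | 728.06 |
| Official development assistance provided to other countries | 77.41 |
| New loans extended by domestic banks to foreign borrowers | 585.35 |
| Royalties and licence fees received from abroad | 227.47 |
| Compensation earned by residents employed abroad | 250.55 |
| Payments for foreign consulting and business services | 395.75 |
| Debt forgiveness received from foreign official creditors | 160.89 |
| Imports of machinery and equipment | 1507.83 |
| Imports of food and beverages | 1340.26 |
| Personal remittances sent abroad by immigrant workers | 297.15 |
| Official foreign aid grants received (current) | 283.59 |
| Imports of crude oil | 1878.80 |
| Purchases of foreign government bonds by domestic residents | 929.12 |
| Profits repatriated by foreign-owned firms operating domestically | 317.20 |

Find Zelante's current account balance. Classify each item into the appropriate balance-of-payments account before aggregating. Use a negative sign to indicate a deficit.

Goods: -1340.26 - 1507.83 + 864.34 - 1878.80 = -3862.55
Services: 227.47 + 1421.12 - 395.75 = 1252.84
Primary income: -317.20 + 250.55 + 525.90 = 459.25
Secondary income: -297.15 - 77.41 + 283.59 = -90.97
Current account = (-3862.55) + 1252.84 + 459.25 + (-90.97) = -2241.43
(Excluded from the current account — capital account: sale of embassy land to a foreign government 82.99, debt forgiveness received from foreign official creditors 160.89; financial account: acquisition of a foreign subsidiary by a resident firm (outward FDI) 728.06, new loans extended by domestic banks to foreign borrowers 585.35, purchases of foreign government bonds by domestic residents 929.12.)

-2241.43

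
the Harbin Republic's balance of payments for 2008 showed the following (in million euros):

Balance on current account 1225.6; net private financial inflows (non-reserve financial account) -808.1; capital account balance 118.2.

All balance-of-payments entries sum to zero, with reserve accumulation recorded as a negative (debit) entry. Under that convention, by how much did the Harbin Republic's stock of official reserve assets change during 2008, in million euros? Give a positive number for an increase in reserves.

Official reserve transactions balance = -(1225.6 + 118.2 + (-808.1)) = -535.7
An accumulation of reserves is recorded as a debit (negative entry), so the change in the stock of reserves is the negative of that balance.
Change in official reserves = -(-535.7) = 535.7

535.7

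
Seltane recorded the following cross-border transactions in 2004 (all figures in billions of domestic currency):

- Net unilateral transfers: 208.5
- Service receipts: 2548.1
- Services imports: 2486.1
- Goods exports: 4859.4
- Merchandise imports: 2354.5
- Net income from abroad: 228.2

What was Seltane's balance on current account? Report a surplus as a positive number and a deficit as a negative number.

Goods balance = 4859.4 - 2354.5 = 2504.9
Services balance = 2548.1 - 2486.1 = 62.0
Trade balance (goods + services) = 2504.9 + 62.0 = 2566.9
Net primary income = 228.2
Net secondary income = 208.5
Current account = 2566.9 + 228.2 + 208.5 = 3003.6

3003.6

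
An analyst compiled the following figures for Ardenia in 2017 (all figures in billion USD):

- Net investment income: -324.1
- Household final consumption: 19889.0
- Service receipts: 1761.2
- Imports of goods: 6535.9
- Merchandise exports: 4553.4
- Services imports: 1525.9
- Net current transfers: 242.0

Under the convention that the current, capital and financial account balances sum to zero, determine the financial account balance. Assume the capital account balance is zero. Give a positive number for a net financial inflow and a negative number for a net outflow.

1829.3

Goods balance = 4553.4 - 6535.9 = -1982.5
Services balance = 1761.2 - 1525.9 = 235.3
Trade balance (goods + services) = -1982.5 + 235.3 = -1747.2
Net primary income = -324.1
Net secondary income = 242.0
Current account = -1747.2 + (-324.1) + 242.0 = -1829.3
Financial account = -(-1829.3) = 1829.3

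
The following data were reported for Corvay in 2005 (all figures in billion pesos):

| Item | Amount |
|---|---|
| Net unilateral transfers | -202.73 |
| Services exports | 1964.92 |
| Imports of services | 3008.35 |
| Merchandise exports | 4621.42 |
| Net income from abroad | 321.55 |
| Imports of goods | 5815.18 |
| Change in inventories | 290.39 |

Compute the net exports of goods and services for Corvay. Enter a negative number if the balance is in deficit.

-2237.19

Goods balance = 4621.42 - 5815.18 = -1193.76
Services balance = 1964.92 - 3008.35 = -1043.43
Trade balance (goods + services) = -1193.76 + (-1043.43) = -2237.19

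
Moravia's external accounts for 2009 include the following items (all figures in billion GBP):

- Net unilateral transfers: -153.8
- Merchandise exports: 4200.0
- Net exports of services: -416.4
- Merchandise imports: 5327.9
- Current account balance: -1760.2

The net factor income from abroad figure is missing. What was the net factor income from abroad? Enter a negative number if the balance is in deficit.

-62.1

Current account = goods balance + services balance + net primary income + net secondary income
Sum of the known components = -1698.1
Net factor income from abroad = CA - (known components) = -1760.2 - (-1698.1) = -62.1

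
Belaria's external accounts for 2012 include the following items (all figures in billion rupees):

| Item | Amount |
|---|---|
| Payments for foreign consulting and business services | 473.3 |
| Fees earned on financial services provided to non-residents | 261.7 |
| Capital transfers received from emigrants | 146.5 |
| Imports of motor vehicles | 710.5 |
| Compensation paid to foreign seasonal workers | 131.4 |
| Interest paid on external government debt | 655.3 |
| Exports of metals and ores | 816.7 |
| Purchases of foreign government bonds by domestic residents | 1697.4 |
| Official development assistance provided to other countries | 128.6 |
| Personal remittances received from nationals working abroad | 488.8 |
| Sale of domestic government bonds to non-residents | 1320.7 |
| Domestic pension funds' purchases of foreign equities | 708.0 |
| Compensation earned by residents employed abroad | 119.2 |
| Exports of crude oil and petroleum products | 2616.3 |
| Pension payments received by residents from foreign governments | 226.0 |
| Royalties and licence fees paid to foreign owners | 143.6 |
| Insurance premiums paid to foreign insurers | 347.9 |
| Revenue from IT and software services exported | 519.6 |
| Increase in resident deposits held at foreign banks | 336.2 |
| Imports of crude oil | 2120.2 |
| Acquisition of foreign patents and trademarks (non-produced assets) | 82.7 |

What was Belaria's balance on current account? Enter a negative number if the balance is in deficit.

337.5

Goods: 816.7 - 2120.2 - 710.5 + 2616.3 = 602.3
Services: 519.6 - 143.6 - 473.3 - 347.9 + 261.7 = -183.5
Primary income: -655.3 + 119.2 - 131.4 = -667.5
Secondary income: 488.8 + 226.0 - 128.6 = 586.2
Current account = 602.3 + (-183.5) + (-667.5) + 586.2 = 337.5
(Excluded from the current account — capital account: capital transfers received from emigrants 146.5, acquisition of foreign patents and trademarks (non-produced assets) 82.7; financial account: purchases of foreign government bonds by domestic residents 1697.4, sale of domestic government bonds to non-residents 1320.7, domestic pension funds' purchases of foreign equities 708.0, increase in resident deposits held at foreign banks 336.2.)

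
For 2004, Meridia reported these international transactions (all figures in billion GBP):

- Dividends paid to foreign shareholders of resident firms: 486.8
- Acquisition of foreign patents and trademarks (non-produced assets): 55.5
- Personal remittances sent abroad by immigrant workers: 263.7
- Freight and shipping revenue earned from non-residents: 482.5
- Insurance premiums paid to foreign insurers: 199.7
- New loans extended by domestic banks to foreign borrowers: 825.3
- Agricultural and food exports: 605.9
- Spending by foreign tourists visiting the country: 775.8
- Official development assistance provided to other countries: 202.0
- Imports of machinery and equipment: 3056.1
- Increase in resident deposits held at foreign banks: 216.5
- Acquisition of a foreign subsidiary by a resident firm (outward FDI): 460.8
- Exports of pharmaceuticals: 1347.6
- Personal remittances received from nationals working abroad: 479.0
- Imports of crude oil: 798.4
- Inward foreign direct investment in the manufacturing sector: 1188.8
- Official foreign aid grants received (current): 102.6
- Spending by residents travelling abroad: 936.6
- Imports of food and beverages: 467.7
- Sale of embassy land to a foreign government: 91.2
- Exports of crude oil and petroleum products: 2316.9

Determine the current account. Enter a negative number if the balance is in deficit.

Goods: -798.4 - 467.7 + 605.9 - 3056.1 + 2316.9 + 1347.6 = -51.8
Services: 775.8 - 936.6 + 482.5 - 199.7 = 122.0
Primary income: -486.8
Secondary income: -202.0 + 479.0 + 102.6 - 263.7 = 115.9
Current account = (-51.8) + 122.0 + (-486.8) + 115.9 = -300.7
(Excluded from the current account — capital account: acquisition of foreign patents and trademarks (non-produced assets) 55.5, sale of embassy land to a foreign government 91.2; financial account: new loans extended by domestic banks to foreign borrowers 825.3, increase in resident deposits held at foreign banks 216.5, acquisition of a foreign subsidiary by a resident firm (outward FDI) 460.8, inward foreign direct investment in the manufacturing sector 1188.8.)

-300.7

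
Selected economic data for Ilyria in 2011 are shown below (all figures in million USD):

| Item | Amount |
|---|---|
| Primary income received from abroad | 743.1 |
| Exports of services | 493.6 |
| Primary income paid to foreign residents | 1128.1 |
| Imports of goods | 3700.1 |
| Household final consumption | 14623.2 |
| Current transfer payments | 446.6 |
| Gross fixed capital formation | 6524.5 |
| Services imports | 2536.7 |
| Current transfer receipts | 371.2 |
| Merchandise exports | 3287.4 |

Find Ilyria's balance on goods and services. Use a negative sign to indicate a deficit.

Goods balance = 3287.4 - 3700.1 = -412.7
Services balance = 493.6 - 2536.7 = -2043.1
Trade balance (goods + services) = -412.7 + (-2043.1) = -2455.8

-2455.8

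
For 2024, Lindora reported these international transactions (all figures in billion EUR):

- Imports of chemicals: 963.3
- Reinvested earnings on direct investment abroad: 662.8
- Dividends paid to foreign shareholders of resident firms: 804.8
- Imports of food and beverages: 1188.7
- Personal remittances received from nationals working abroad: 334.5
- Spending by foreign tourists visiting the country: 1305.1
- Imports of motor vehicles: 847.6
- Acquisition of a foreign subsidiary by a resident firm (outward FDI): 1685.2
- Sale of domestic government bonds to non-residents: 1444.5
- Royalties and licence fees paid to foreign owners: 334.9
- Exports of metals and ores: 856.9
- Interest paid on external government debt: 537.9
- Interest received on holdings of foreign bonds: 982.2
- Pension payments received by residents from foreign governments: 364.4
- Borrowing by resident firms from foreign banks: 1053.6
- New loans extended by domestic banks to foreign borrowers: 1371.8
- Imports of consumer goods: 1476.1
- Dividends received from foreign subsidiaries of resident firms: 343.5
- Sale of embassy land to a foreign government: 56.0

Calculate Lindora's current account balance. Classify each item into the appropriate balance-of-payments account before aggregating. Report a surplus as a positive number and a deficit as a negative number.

-1303.9

Goods: -847.6 - 963.3 + 856.9 - 1476.1 - 1188.7 = -3618.8
Services: 1305.1 - 334.9 = 970.2
Primary income: 982.2 + 662.8 + 343.5 - 804.8 - 537.9 = 645.8
Secondary income: 334.5 + 364.4 = 698.9
Current account = (-3618.8) + 970.2 + 645.8 + 698.9 = -1303.9
(Excluded from the current account — financial account: acquisition of a foreign subsidiary by a resident firm (outward FDI) 1685.2, sale of domestic government bonds to non-residents 1444.5, borrowing by resident firms from foreign banks 1053.6, new loans extended by domestic banks to foreign borrowers 1371.8; capital account: sale of embassy land to a foreign government 56.0.)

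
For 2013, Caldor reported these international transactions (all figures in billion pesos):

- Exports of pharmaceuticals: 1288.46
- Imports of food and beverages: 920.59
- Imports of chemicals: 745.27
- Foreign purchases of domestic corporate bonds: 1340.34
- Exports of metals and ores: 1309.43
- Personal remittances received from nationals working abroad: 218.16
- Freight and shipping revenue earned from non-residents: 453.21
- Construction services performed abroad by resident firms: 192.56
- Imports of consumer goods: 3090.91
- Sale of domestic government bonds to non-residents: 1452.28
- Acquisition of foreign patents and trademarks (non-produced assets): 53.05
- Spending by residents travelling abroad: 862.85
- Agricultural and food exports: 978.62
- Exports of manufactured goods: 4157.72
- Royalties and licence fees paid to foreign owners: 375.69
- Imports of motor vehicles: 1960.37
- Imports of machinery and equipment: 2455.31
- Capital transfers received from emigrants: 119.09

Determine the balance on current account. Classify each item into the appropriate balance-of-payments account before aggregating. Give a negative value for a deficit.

-1812.83

Goods: -3090.91 + 1309.43 + 978.62 - 745.27 - 920.59 + 4157.72 + 1288.46 - 1960.37 - 2455.31 = -1438.22
Services: 453.21 - 862.85 - 375.69 + 192.56 = -592.77
Secondary income: 218.16
Current account = (-1438.22) + (-592.77) + 218.16 = -1812.83
(Excluded from the current account — financial account: foreign purchases of domestic corporate bonds 1340.34, sale of domestic government bonds to non-residents 1452.28; capital account: acquisition of foreign patents and trademarks (non-produced assets) 53.05, capital transfers received from emigrants 119.09.)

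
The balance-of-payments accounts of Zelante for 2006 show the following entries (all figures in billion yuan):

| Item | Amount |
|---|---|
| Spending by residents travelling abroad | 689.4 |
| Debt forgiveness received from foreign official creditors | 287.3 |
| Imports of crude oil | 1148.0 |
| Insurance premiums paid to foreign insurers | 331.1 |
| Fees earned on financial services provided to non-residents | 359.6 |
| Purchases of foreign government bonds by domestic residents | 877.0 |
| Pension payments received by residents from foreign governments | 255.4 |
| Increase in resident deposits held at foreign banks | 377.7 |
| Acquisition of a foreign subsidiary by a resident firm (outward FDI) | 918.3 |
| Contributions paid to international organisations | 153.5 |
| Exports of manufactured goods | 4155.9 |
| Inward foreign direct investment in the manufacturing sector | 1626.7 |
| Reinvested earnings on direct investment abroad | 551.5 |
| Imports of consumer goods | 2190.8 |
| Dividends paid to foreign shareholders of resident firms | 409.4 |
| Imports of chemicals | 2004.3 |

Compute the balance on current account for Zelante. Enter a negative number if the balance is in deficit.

Goods: 4155.9 - 2004.3 - 1148.0 - 2190.8 = -1187.2
Services: -331.1 + 359.6 - 689.4 = -660.9
Primary income: -409.4 + 551.5 = 142.1
Secondary income: -153.5 + 255.4 = 101.9
Current account = (-1187.2) + (-660.9) + 142.1 + 101.9 = -1604.1
(Excluded from the current account — capital account: debt forgiveness received from foreign official creditors 287.3; financial account: purchases of foreign government bonds by domestic residents 877.0, increase in resident deposits held at foreign banks 377.7, acquisition of a foreign subsidiary by a resident firm (outward FDI) 918.3, inward foreign direct investment in the manufacturing sector 1626.7.)

-1604.1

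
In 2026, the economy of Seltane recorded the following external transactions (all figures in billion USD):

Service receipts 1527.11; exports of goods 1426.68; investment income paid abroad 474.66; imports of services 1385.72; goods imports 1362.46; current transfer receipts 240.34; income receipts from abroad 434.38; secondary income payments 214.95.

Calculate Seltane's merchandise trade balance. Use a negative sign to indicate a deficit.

64.22

Goods balance = 1426.68 - 1362.46 = 64.22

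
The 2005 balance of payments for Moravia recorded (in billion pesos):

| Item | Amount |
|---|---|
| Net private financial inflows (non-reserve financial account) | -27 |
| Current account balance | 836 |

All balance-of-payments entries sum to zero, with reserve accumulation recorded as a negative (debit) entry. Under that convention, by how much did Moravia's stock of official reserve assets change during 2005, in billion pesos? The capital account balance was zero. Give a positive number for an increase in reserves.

Official reserve transactions balance = -(836 + (-27)) = -809
An accumulation of reserves is recorded as a debit (negative entry), so the change in the stock of reserves is the negative of that balance.
Change in official reserves = -(-809) = 809

809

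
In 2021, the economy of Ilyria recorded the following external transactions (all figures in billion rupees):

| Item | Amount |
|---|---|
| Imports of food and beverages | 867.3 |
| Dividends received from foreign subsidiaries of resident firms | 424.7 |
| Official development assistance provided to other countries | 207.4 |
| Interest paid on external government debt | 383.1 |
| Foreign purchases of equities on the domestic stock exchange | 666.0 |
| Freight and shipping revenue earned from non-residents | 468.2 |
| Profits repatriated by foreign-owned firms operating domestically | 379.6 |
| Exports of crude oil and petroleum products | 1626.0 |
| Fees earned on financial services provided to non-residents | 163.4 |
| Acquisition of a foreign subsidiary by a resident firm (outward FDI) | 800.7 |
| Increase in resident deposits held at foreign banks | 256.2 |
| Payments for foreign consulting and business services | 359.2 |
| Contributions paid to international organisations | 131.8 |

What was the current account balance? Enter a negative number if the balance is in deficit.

Goods: 1626.0 - 867.3 = 758.7
Services: 163.4 - 359.2 + 468.2 = 272.4
Primary income: -379.6 - 383.1 + 424.7 = -338.0
Secondary income: -207.4 - 131.8 = -339.2
Current account = 758.7 + 272.4 + (-338.0) + (-339.2) = 353.9
(Excluded from the current account — financial account: foreign purchases of equities on the domestic stock exchange 666.0, acquisition of a foreign subsidiary by a resident firm (outward FDI) 800.7, increase in resident deposits held at foreign banks 256.2.)

353.9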